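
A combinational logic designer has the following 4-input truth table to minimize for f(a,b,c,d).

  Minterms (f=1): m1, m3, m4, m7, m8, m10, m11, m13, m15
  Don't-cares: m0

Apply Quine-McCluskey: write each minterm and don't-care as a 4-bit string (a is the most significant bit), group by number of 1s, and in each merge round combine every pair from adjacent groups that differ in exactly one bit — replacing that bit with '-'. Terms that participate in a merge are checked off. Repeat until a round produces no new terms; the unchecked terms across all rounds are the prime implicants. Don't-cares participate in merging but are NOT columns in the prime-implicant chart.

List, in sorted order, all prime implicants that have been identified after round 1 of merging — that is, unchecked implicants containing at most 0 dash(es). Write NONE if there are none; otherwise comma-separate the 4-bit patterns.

Round 0: 0000✓ 0001✓ 0011✓ 0100✓ 0111✓ 1000✓ 1010✓ 1011✓ 1101✓ 1111✓
Round 1: -000 -011✓ -111✓ 0-00 0-11✓ 00-1 000- 1-11✓ 10-0 101- 11-1
Round 2: --11
PIs = {--11, -000, 0-00, 00-1, 000-, 10-0, 101-, 11-1}

NONE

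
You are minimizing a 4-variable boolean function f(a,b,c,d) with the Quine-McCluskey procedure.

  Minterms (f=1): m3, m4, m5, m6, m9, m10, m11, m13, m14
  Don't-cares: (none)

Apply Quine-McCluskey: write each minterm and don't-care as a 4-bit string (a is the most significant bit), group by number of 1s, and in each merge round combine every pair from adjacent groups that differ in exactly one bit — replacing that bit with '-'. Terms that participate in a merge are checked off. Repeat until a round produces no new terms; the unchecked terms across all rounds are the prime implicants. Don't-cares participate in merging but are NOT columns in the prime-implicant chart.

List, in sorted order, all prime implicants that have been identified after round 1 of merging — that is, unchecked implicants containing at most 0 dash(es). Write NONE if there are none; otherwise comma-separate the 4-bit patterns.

Round 0: 0011✓ 0100✓ 0101✓ 0110✓ 1001✓ 1010✓ 1011✓ 1101✓ 1110✓
Round 1: -011 -101 -110 01-0 010- 1-01 1-10 10-1 101-
PIs = {-011, -101, -110, 01-0, 010-, 1-01, 1-10, 10-1, 101-}

NONE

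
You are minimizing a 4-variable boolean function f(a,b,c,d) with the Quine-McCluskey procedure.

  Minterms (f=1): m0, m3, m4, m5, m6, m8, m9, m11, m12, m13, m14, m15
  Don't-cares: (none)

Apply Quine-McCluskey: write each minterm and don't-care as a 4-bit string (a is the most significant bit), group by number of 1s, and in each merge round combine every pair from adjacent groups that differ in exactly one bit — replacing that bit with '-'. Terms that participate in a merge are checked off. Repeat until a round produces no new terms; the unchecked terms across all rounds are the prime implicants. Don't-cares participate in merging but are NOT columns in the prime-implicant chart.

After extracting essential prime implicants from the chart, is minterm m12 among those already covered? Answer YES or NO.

YES

size-2^0 implicants → 0000(✓)  0011(✓)  0100(✓)  0101(✓)  0110(✓)  1000(✓)  1001(✓)  1011(✓)  1100(✓)  1101(✓)  1110(✓)  1111(✓)
size-2^1 implicants → -000(✓)  -011  -100(✓)  -101(✓)  -110(✓)  0-00(✓)  01-0(✓)  010-(✓)  1-00(✓)  1-01(✓)  1-11(✓)  10-1(✓)  100-(✓)  11-0(✓)  11-1(✓)  110-(✓)  111-(✓)
size-2^2 implicants → --00  -1-0  -10-  1--1  1-0-  11--
Unchecked terms (primes): --00, -011, -1-0, -10-, 1--1, 1-0-, 11--
Minterm coverage:
  m0 ⊆ --00 [E]
  m3 ⊆ -011 [E]
  m4 ⊆ --00,-1-0,-10-
  m5 ⊆ -10- [E]
  m6 ⊆ -1-0 [E]
  m8 ⊆ --00,1-0-
  m9 ⊆ 1--1,1-0-
  m11 ⊆ -011,1--1
  m12 ⊆ --00,-1-0,-10-,1-0-,11--
  m13 ⊆ -10-,1--1,1-0-,11--
  m14 ⊆ -1-0,11--
  m15 ⊆ 1--1,11--
E = {--00, -011, -1-0, -10-}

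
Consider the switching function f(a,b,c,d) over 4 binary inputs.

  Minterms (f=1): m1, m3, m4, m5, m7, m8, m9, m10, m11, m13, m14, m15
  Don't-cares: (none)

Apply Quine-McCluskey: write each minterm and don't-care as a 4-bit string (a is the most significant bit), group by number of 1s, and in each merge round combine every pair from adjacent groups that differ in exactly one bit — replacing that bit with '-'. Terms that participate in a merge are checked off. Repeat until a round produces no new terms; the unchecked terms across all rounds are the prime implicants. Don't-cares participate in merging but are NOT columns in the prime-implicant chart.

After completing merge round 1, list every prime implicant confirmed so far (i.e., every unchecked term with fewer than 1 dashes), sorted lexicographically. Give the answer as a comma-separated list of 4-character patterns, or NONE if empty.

NONE

size-2^0 implicants → 0001(✓)  0011(✓)  0100(✓)  0101(✓)  0111(✓)  1000(✓)  1001(✓)  1010(✓)  1011(✓)  1101(✓)  1110(✓)  1111(✓)
size-2^1 implicants → -001(✓)  -011(✓)  -101(✓)  -111(✓)  0-01(✓)  0-11(✓)  00-1(✓)  01-1(✓)  010-  1-01(✓)  1-10(✓)  1-11(✓)  10-0(✓)  10-1(✓)  100-(✓)  101-(✓)  11-1(✓)  111-(✓)
size-2^2 implicants → --01(✓)  --11(✓)  -0-1(✓)  -1-1(✓)  0--1(✓)  1--1(✓)  1-1-  10--
size-2^3 implicants → ---1
Unchecked terms (primes): ---1, 010-, 1-1-, 10--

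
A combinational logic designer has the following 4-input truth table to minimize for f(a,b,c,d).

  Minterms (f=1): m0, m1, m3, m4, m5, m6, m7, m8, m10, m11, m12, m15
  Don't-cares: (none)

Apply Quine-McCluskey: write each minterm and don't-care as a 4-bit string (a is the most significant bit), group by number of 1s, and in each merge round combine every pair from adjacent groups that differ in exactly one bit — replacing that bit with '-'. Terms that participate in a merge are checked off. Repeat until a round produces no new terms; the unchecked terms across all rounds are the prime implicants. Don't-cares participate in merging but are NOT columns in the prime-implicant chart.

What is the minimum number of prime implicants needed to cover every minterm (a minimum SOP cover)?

5

[col 0] 0000*, 0001*, 0011*, 0100*, 0101*, 0110*, 0111*, 1000*, 1010*, 1011*, 1100*, 1111*
[col 1] -000*, -011*, -100*, -111*, 0-00*, 0-01*, 0-11*, 00-1*, 000-*, 01-0*, 01-1*, 010-*, 011-*, 1-00*, 1-11*, 10-0, 101-
[col 2] --00, --11, 0--1, 0-0-, 01--
Prime implicants: --00, --11, 0--1, 0-0-, 01--, 10-0, 101-
PI chart (minterm → PIs covering it):
  0 | --00,0-0-
  1 | 0--1,0-0-
  3 | --11,0--1
  4 | --00,0-0-,01--
  5 | 0--1,0-0-,01--
  6 | 01--  (sole → essential)
  7 | --11,0--1,01--
  8 | --00,10-0
  10 | 10-0,101-
  11 | --11,101-
  12 | --00  (sole → essential)
  15 | --11  (sole → essential)
Essential prime implicants: --00, --11, 01--
Petrick residual → 0--1, 10-0
Minimum SOP uses 5 PIs: c'd' + cd + a'd + a'b + ab'd'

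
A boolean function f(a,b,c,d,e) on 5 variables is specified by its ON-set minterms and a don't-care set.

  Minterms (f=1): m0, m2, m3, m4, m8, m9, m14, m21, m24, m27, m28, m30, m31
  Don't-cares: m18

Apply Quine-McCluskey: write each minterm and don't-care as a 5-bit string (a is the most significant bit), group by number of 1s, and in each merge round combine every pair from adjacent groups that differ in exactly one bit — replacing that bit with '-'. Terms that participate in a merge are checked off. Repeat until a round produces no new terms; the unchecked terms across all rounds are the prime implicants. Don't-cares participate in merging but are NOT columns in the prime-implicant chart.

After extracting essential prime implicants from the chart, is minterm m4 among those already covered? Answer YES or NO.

[col 0] 00000*, 00010*, 00011*, 00100*, 01000*, 01001*, 01110*, 10010*, 10101, 11000*, 11011*, 11100*, 11110*, 11111*
[col 1] -0010, -1000, -1110, 0-000, 00-00, 000-0, 0001-, 0100-, 11-00, 11-11, 111-0, 1111-
Prime implicants: -0010, -1000, -1110, 0-000, 00-00, 000-0, 0001-, 0100-, 10101, 11-00, 11-11, 111-0, 1111-
PI chart (minterm → PIs covering it):
  0 | 0-000,00-00,000-0
  2 | -0010,000-0,0001-
  3 | 0001-  (sole → essential)
  4 | 00-00  (sole → essential)
  8 | -1000,0-000,0100-
  9 | 0100-  (sole → essential)
  14 | -1110  (sole → essential)
  21 | 10101  (sole → essential)
  24 | -1000,11-00
  27 | 11-11  (sole → essential)
  28 | 11-00,111-0
  30 | -1110,111-0,1111-
  31 | 11-11,1111-
Essential prime implicants: -1110, 00-00, 0001-, 0100-, 10101, 11-11

YES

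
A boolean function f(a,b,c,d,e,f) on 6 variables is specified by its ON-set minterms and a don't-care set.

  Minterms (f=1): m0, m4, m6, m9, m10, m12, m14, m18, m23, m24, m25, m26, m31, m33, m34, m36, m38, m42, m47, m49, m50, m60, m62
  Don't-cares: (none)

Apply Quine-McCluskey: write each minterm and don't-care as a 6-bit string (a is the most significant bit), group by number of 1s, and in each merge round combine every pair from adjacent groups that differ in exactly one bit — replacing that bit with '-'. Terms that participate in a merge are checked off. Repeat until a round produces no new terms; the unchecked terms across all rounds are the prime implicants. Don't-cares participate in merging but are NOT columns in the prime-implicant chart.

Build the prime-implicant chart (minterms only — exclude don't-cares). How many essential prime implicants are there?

8

[col 0] 000000*, 000100*, 000110*, 001001*, 001010*, 001100*, 001110*, 010010*, 010111*, 011000*, 011001*, 011010*, 011111*, 100001*, 100010*, 100100*, 100110*, 101010*, 101111, 110001*, 110010*, 111100*, 111110*
[col 1] -00100*, -00110*, -01010, -10010, 0-1001, 0-1010, 00-100*, 00-110*, 000-00, 0001-0*, 001-10, 0011-0*, 01-010, 01-111, 0110-0, 01100-, 1-0001, 1-0010, 10-010, 100-10, 1001-0*, 1111-0
[col 2] -001-0, 00-1-0
Prime implicants: -001-0, -01010, -10010, 0-1001, 0-1010, 00-1-0, 000-00, 001-10, 01-010, 01-111, 0110-0, 01100-, 1-0001, 1-0010, 10-010, 100-10, 101111, 1111-0
PI chart (minterm → PIs covering it):
  0 | 000-00  (sole → essential)
  4 | -001-0,00-1-0,000-00
  6 | -001-0,00-1-0
  9 | 0-1001  (sole → essential)
  10 | -01010,0-1010,001-10
  12 | 00-1-0  (sole → essential)
  14 | 00-1-0,001-10
  18 | -10010,01-010
  23 | 01-111  (sole → essential)
  24 | 0110-0,01100-
  25 | 0-1001,01100-
  26 | 0-1010,01-010,0110-0
  31 | 01-111  (sole → essential)
  33 | 1-0001  (sole → essential)
  34 | 1-0010,10-010,100-10
  36 | -001-0  (sole → essential)
  38 | -001-0,100-10
  42 | -01010,10-010
  47 | 101111  (sole → essential)
  49 | 1-0001  (sole → essential)
  50 | -10010,1-0010
  60 | 1111-0  (sole → essential)
  62 | 1111-0  (sole → essential)
Essential prime implicants: -001-0, 0-1001, 00-1-0, 000-00, 01-111, 1-0001, 101111, 1111-0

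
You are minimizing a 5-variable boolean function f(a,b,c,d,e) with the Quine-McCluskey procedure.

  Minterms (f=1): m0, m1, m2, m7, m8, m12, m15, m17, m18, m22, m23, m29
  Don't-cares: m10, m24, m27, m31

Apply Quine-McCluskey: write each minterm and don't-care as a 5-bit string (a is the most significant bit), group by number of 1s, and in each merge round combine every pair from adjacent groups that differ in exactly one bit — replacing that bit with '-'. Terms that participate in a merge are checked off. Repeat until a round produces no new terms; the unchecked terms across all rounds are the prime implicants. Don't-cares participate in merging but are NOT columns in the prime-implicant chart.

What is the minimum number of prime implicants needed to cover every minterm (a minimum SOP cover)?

6

size-2^0 implicants → 00000(✓)  00001(✓)  00010(✓)  00111(✓)  01000(✓)  01010(✓)  01100(✓)  01111(✓)  10001(✓)  10010(✓)  10110(✓)  10111(✓)  11000(✓)  11011(✓)  11101(✓)  11111(✓)
size-2^1 implicants → -0001  -0010  -0111(✓)  -1000  -1111(✓)  0-000(✓)  0-010(✓)  0-111(✓)  000-0(✓)  0000-  01-00  010-0(✓)  1-111(✓)  10-10  1011-  11-11  111-1
size-2^2 implicants → --111  0-0-0
Unchecked terms (primes): --111, -0001, -0010, -1000, 0-0-0, 0000-, 01-00, 10-10, 1011-, 11-11, 111-1
Minterm coverage:
  m0 ⊆ 0-0-0,0000-
  m1 ⊆ -0001,0000-
  m2 ⊆ -0010,0-0-0
  m7 ⊆ --111 [E]
  m8 ⊆ -1000,0-0-0,01-00
  m12 ⊆ 01-00 [E]
  m15 ⊆ --111 [E]
  m17 ⊆ -0001 [E]
  m18 ⊆ -0010,10-10
  m22 ⊆ 10-10,1011-
  m23 ⊆ --111,1011-
  m29 ⊆ 111-1 [E]
E = {--111, -0001, 01-00, 111-1}
Petrick residual → 0-0-0, 10-10
Cover = cde + b'c'd'e + a'c'e' + a'bd'e' + ab'de' + abce  |cover|=6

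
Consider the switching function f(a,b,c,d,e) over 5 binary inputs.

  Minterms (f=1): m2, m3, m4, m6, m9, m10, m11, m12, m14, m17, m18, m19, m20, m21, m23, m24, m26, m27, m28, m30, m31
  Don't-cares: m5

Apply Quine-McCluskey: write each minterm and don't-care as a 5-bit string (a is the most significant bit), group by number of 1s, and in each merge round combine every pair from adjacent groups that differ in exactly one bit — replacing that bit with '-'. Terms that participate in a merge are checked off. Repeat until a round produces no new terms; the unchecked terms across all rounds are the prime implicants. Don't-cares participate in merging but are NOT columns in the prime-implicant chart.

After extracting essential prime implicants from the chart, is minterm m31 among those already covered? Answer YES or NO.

[col 0] 00010*, 00011*, 00100*, 00101*, 00110*, 01001*, 01010*, 01011*, 01100*, 01110*, 10001*, 10010*, 10011*, 10100*, 10101*, 10111*, 11000*, 11010*, 11011*, 11100*, 11110*, 11111*
[col 1] -0010*, -0011*, -0100*, -0101*, -1010*, -1011*, -1100*, -1110*, 0-010*, 0-011*, 0-100*, 0-110*, 00-10*, 0001-*, 001-0*, 0010-*, 01-10*, 010-1, 0101-*, 011-0*, 1-010*, 1-011*, 1-100*, 1-111*, 10-01*, 10-11*, 100-1*, 1001-*, 101-1*, 1010-*, 11-00*, 11-10*, 11-11*, 110-0*, 1101-*, 111-0*, 1111-*
[col 2] --010*, --011*, --100, -001-*, -010-, -1-10, -101-*, -11-0, 0--10, 0-01-*, 0-1-0, 1--11, 1-01-*, 10--1, 11--0, 11-1-
[col 3] --01-
Prime implicants: --01-, --100, -010-, -1-10, -11-0, 0--10, 0-1-0, 010-1, 1--11, 10--1, 11--0, 11-1-
PI chart (minterm → PIs covering it):
  2 | --01-,0--10
  3 | --01-  (sole → essential)
  4 | --100,-010-,0-1-0
  6 | 0--10,0-1-0
  9 | 010-1  (sole → essential)
  10 | --01-,-1-10,0--10
  11 | --01-,010-1
  12 | --100,-11-0,0-1-0
  14 | -1-10,-11-0,0--10,0-1-0
  17 | 10--1  (sole → essential)
  18 | --01-  (sole → essential)
  19 | --01-,1--11,10--1
  20 | --100,-010-
  21 | -010-,10--1
  23 | 1--11,10--1
  24 | 11--0  (sole → essential)
  26 | --01-,-1-10,11--0,11-1-
  27 | --01-,1--11,11-1-
  28 | --100,-11-0,11--0
  30 | -1-10,-11-0,11--0,11-1-
  31 | 1--11,11-1-
Essential prime implicants: --01-, 010-1, 10--1, 11--0

NO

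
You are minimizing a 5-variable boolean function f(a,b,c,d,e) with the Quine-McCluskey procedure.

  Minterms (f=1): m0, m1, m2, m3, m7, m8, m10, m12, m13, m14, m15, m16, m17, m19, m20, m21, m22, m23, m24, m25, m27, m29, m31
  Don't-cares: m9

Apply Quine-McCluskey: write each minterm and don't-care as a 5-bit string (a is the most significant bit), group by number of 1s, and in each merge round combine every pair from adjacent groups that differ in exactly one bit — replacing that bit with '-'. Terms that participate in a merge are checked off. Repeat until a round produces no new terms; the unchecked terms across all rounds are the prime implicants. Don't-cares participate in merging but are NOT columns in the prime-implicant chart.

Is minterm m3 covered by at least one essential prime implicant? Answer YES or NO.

[col 0] 00000*, 00001*, 00010*, 00011*, 00111*, 01000*, 01001*, 01010*, 01100*, 01101*, 01110*, 01111*, 10000*, 10001*, 10011*, 10100*, 10101*, 10110*, 10111*, 11000*, 11001*, 11011*, 11101*, 11111*
[col 1] -0000*, -0001*, -0011*, -0111*, -1000*, -1001*, -1101*, -1111*, 0-000*, 0-001*, 0-010*, 0-111*, 00-11*, 000-0*, 000-1*, 0000-*, 0001-*, 01-00*, 01-01*, 01-10*, 010-0*, 0100-*, 011-0*, 011-1*, 0110-*, 0111-*, 1-000*, 1-001*, 1-011*, 1-101*, 1-111*, 10-00*, 10-01*, 10-11*, 100-1*, 1000-*, 101-0*, 101-1*, 1010-*, 1011-*, 11-01*, 11-11*, 110-1*, 1100-*, 111-1*
[col 2] --000*, --001*, --111, -0-11, -00-1, -000-*, -1-01, -100-*, -11-1, 0-0-0, 0-00-*, 000--, 01--0, 01-0-, 011--, 1--01*, 1--11*, 1-0-1*, 1-00-*, 1-1-1*, 10--1*, 10-0-, 101--, 11--1*
[col 3] --00-, 1---1
Prime implicants: --00-, --111, -0-11, -00-1, -1-01, -11-1, 0-0-0, 000--, 01--0, 01-0-, 011--, 1---1, 10-0-, 101--
PI chart (minterm → PIs covering it):
  0 | --00-,0-0-0,000--
  1 | --00-,-00-1,000--
  2 | 0-0-0,000--
  3 | -0-11,-00-1,000--
  7 | --111,-0-11
  8 | --00-,0-0-0,01--0,01-0-
  10 | 0-0-0,01--0
  12 | 01--0,01-0-,011--
  13 | -1-01,-11-1,01-0-,011--
  14 | 01--0,011--
  15 | --111,-11-1,011--
  16 | --00-,10-0-
  17 | --00-,-00-1,1---1,10-0-
  19 | -0-11,-00-1,1---1
  20 | 10-0-,101--
  21 | 1---1,10-0-,101--
  22 | 101--  (sole → essential)
  23 | --111,-0-11,1---1,101--
  24 | --00-  (sole → essential)
  25 | --00-,-1-01,1---1
  27 | 1---1  (sole → essential)
  29 | -1-01,-11-1,1---1
  31 | --111,-11-1,1---1
Essential prime implicants: --00-, 1---1, 101--

NO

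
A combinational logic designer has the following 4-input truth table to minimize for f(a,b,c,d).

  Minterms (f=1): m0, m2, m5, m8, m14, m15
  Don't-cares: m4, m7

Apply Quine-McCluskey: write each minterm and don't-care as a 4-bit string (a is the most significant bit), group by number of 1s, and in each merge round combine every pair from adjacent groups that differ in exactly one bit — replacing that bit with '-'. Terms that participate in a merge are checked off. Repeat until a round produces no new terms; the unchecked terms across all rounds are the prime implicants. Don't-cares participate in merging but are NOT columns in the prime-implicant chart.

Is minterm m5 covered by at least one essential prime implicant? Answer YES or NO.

NO

[col 0] 0000*, 0010*, 0100*, 0101*, 0111*, 1000*, 1110*, 1111*
[col 1] -000, -111, 0-00, 00-0, 01-1, 010-, 111-
Prime implicants: -000, -111, 0-00, 00-0, 01-1, 010-, 111-
PI chart (minterm → PIs covering it):
  0 | -000,0-00,00-0
  2 | 00-0  (sole → essential)
  5 | 01-1,010-
  8 | -000  (sole → essential)
  14 | 111-  (sole → essential)
  15 | -111,111-
Essential prime implicants: -000, 00-0, 111-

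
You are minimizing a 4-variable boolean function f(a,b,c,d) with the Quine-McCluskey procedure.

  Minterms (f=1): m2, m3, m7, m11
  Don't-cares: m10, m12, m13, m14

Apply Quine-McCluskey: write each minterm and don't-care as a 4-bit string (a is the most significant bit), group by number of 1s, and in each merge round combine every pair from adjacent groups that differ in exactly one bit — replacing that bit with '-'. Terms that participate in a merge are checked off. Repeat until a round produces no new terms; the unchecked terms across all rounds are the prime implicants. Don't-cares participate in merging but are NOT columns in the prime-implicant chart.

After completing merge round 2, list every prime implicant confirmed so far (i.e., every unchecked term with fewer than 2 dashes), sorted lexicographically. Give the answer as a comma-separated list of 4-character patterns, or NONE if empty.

0-11, 1-10, 11-0, 110-

size-2^0 implicants → 0010(✓)  0011(✓)  0111(✓)  1010(✓)  1011(✓)  1100(✓)  1101(✓)  1110(✓)
size-2^1 implicants → -010(✓)  -011(✓)  0-11  001-(✓)  1-10  101-(✓)  11-0  110-
size-2^2 implicants → -01-
Unchecked terms (primes): -01-, 0-11, 1-10, 11-0, 110-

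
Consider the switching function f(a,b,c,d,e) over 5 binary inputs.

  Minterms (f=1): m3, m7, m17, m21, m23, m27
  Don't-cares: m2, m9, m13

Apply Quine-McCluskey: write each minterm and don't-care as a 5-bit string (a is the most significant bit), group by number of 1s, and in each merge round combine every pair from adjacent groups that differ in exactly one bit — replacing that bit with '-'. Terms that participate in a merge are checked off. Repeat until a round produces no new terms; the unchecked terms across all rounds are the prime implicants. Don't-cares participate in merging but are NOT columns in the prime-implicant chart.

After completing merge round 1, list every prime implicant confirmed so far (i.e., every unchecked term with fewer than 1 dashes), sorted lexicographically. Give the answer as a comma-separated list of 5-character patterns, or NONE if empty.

size-2^0 implicants → 00010(✓)  00011(✓)  00111(✓)  01001(✓)  01101(✓)  10001(✓)  10101(✓)  10111(✓)  11011
size-2^1 implicants → -0111  00-11  0001-  01-01  10-01  101-1
Unchecked terms (primes): -0111, 00-11, 0001-, 01-01, 10-01, 101-1, 11011

11011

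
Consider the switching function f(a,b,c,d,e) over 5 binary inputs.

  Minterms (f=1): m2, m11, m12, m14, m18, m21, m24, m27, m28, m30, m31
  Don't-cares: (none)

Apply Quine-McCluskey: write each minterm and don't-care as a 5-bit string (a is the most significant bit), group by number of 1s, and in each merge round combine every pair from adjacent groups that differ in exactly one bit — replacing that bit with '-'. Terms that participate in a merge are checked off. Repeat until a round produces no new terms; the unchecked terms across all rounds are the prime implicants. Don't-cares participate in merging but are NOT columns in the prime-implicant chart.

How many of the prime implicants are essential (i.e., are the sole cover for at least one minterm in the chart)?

5

[col 0] 00010*, 01011*, 01100*, 01110*, 10010*, 10101, 11000*, 11011*, 11100*, 11110*, 11111*
[col 1] -0010, -1011, -1100*, -1110*, 011-0*, 11-00, 11-11, 111-0*, 1111-
[col 2] -11-0
Prime implicants: -0010, -1011, -11-0, 10101, 11-00, 11-11, 1111-
PI chart (minterm → PIs covering it):
  2 | -0010  (sole → essential)
  11 | -1011  (sole → essential)
  12 | -11-0  (sole → essential)
  14 | -11-0  (sole → essential)
  18 | -0010  (sole → essential)
  21 | 10101  (sole → essential)
  24 | 11-00  (sole → essential)
  27 | -1011,11-11
  28 | -11-0,11-00
  30 | -11-0,1111-
  31 | 11-11,1111-
Essential prime implicants: -0010, -1011, -11-0, 10101, 11-00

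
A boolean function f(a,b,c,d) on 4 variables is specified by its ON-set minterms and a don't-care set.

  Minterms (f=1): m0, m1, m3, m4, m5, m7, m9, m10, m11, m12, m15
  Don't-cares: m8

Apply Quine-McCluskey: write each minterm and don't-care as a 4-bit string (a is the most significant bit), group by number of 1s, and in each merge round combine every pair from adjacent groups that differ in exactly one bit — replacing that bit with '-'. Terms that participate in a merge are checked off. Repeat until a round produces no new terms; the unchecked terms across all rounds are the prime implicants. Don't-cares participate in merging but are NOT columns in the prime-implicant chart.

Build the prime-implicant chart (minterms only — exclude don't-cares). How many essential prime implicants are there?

3

Round 0: 0000✓ 0001✓ 0011✓ 0100✓ 0101✓ 0111✓ 1000✓ 1001✓ 1010✓ 1011✓ 1100✓ 1111✓
Round 1: -000✓ -001✓ -011✓ -100✓ -111✓ 0-00✓ 0-01✓ 0-11✓ 00-1✓ 000-✓ 01-1✓ 010-✓ 1-00✓ 1-11✓ 10-0✓ 10-1✓ 100-✓ 101-✓
Round 2: --00 --11 -0-1 -00- 0--1 0-0- 10--
PIs = {--00, --11, -0-1, -00-, 0--1, 0-0-, 10--}
Coverage chart:
  m0: --00,-00-,0-0-
  m1: -0-1,-00-,0--1,0-0-
  m3: --11,-0-1,0--1
  m4: --00,0-0-
  m5: 0--1,0-0-
  m7: --11,0--1
  m9: -0-1,-00-,10--
  m10: 10-- ←essential
  m11: --11,-0-1,10--
  m12: --00 ←essential
  m15: --11 ←essential
Essential: --00, --11, 10--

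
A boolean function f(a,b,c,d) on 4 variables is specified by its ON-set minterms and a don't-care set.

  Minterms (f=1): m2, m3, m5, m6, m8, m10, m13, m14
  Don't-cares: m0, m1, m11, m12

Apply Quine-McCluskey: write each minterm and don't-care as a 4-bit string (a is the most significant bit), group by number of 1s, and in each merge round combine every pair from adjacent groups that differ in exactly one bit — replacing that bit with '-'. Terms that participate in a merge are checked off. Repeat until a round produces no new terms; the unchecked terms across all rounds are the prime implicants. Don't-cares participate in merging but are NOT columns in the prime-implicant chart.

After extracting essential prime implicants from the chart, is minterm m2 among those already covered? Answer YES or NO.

YES

[col 0] 0000*, 0001*, 0010*, 0011*, 0101*, 0110*, 1000*, 1010*, 1011*, 1100*, 1101*, 1110*
[col 1] -000*, -010*, -011*, -101, -110*, 0-01, 0-10*, 00-0*, 00-1*, 000-*, 001-*, 1-00*, 1-10*, 10-0*, 101-*, 11-0*, 110-
[col 2] --10, -0-0, -01-, 00--, 1--0
Prime implicants: --10, -0-0, -01-, -101, 0-01, 00--, 1--0, 110-
PI chart (minterm → PIs covering it):
  2 | --10,-0-0,-01-,00--
  3 | -01-,00--
  5 | -101,0-01
  6 | --10  (sole → essential)
  8 | -0-0,1--0
  10 | --10,-0-0,-01-,1--0
  13 | -101,110-
  14 | --10,1--0
Essential prime implicants: --10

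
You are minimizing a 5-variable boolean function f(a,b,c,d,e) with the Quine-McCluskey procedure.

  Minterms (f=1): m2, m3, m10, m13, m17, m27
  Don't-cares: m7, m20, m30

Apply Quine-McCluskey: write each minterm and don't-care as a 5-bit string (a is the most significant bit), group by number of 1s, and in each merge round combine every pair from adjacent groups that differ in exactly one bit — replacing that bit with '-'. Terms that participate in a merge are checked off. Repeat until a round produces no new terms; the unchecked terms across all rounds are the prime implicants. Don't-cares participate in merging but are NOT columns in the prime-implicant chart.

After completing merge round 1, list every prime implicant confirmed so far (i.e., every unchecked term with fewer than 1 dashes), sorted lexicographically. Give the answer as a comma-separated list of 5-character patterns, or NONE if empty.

[col 0] 00010*, 00011*, 00111*, 01010*, 01101, 10001, 10100, 11011, 11110
[col 1] 0-010, 00-11, 0001-
Prime implicants: 0-010, 00-11, 0001-, 01101, 10001, 10100, 11011, 11110

01101, 10001, 10100, 11011, 11110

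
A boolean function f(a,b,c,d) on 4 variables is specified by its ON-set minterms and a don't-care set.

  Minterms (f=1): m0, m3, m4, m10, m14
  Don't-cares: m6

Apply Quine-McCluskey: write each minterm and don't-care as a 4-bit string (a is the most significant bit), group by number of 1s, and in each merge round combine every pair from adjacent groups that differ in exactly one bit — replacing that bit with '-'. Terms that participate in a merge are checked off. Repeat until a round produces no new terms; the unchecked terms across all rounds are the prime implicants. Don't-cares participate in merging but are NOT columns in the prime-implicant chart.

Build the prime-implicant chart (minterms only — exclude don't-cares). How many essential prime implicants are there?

size-2^0 implicants → 0000(✓)  0011  0100(✓)  0110(✓)  1010(✓)  1110(✓)
size-2^1 implicants → -110  0-00  01-0  1-10
Unchecked terms (primes): -110, 0-00, 0011, 01-0, 1-10
Minterm coverage:
  m0 ⊆ 0-00 [E]
  m3 ⊆ 0011 [E]
  m4 ⊆ 0-00,01-0
  m10 ⊆ 1-10 [E]
  m14 ⊆ -110,1-10
E = {0-00, 0011, 1-10}

3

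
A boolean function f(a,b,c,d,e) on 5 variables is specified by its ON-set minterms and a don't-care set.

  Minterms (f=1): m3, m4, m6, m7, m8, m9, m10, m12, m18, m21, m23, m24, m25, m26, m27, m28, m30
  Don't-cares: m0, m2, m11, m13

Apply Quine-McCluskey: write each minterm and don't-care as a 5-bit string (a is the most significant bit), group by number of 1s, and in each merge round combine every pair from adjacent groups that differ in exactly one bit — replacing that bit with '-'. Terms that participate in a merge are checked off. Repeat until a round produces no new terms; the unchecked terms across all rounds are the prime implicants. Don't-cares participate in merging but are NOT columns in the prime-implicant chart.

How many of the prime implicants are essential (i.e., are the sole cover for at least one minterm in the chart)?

[col 0] 00000*, 00010*, 00011*, 00100*, 00110*, 00111*, 01000*, 01001*, 01010*, 01011*, 01100*, 01101*, 10010*, 10101*, 10111*, 11000*, 11001*, 11010*, 11011*, 11100*, 11110*
[col 1] -0010*, -0111, -1000*, -1001*, -1010*, -1011*, -1100*, 0-000*, 0-010*, 0-011*, 0-100*, 00-00*, 00-10*, 00-11*, 000-0*, 0001-*, 001-0*, 0011-*, 01-00*, 01-01*, 010-0*, 010-1*, 0100-*, 0101-*, 0110-*, 1-010*, 101-1, 11-00*, 11-10*, 110-0*, 110-1*, 1100-*, 1101-*, 111-0*
[col 2] --010, -1-00, -10-0*, -10-1*, -100-*, -101-*, 0--00, 0-0-0, 0-01-, 00--0, 00-1-, 01-0-, 010--*, 11--0, 110--*
[col 3] -10--
Prime implicants: --010, -0111, -1-00, -10--, 0--00, 0-0-0, 0-01-, 00--0, 00-1-, 01-0-, 101-1, 11--0
PI chart (minterm → PIs covering it):
  3 | 0-01-,00-1-
  4 | 0--00,00--0
  6 | 00--0,00-1-
  7 | -0111,00-1-
  8 | -1-00,-10--,0--00,0-0-0,01-0-
  9 | -10--,01-0-
  10 | --010,-10--,0-0-0,0-01-
  12 | -1-00,0--00,01-0-
  18 | --010  (sole → essential)
  21 | 101-1  (sole → essential)
  23 | -0111,101-1
  24 | -1-00,-10--,11--0
  25 | -10--  (sole → essential)
  26 | --010,-10--,11--0
  27 | -10--  (sole → essential)
  28 | -1-00,11--0
  30 | 11--0  (sole → essential)
Essential prime implicants: --010, -10--, 101-1, 11--0

4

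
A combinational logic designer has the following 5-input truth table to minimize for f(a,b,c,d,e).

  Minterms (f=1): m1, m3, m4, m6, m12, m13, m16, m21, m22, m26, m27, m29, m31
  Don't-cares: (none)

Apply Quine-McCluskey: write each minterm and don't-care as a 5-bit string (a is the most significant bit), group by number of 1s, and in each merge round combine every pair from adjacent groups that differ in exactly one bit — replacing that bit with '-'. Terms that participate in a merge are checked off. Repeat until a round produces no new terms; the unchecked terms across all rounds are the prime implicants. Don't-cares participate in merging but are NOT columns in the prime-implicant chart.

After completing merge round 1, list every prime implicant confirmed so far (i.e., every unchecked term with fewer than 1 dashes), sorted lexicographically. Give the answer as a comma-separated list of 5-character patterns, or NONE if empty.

10000

[col 0] 00001*, 00011*, 00100*, 00110*, 01100*, 01101*, 10000, 10101*, 10110*, 11010*, 11011*, 11101*, 11111*
[col 1] -0110, -1101, 0-100, 000-1, 001-0, 0110-, 1-101, 11-11, 1101-, 111-1
Prime implicants: -0110, -1101, 0-100, 000-1, 001-0, 0110-, 1-101, 10000, 11-11, 1101-, 111-1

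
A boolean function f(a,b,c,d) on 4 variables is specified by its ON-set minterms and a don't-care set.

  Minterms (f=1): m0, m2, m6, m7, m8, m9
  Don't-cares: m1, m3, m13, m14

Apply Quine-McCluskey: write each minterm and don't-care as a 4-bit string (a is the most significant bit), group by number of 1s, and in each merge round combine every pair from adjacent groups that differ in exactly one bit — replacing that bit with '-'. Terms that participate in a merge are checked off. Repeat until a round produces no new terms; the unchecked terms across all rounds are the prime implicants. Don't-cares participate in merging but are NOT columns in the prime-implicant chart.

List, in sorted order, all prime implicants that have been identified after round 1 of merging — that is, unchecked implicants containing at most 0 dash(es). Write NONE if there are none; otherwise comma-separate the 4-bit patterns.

[col 0] 0000*, 0001*, 0010*, 0011*, 0110*, 0111*, 1000*, 1001*, 1101*, 1110*
[col 1] -000*, -001*, -110, 0-10*, 0-11*, 00-0*, 00-1*, 000-*, 001-*, 011-*, 1-01, 100-*
[col 2] -00-, 0-1-, 00--
Prime implicants: -00-, -110, 0-1-, 00--, 1-01

NONE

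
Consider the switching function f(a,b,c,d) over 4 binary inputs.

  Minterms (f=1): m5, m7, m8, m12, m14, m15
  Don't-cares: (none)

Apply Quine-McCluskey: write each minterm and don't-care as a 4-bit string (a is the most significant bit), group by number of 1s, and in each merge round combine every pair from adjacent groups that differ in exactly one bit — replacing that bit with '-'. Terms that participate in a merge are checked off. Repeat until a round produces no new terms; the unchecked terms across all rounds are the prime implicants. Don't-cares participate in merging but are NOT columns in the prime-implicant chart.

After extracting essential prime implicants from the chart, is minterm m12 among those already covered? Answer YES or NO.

YES

[col 0] 0101*, 0111*, 1000*, 1100*, 1110*, 1111*
[col 1] -111, 01-1, 1-00, 11-0, 111-
Prime implicants: -111, 01-1, 1-00, 11-0, 111-
PI chart (minterm → PIs covering it):
  5 | 01-1  (sole → essential)
  7 | -111,01-1
  8 | 1-00  (sole → essential)
  12 | 1-00,11-0
  14 | 11-0,111-
  15 | -111,111-
Essential prime implicants: 01-1, 1-00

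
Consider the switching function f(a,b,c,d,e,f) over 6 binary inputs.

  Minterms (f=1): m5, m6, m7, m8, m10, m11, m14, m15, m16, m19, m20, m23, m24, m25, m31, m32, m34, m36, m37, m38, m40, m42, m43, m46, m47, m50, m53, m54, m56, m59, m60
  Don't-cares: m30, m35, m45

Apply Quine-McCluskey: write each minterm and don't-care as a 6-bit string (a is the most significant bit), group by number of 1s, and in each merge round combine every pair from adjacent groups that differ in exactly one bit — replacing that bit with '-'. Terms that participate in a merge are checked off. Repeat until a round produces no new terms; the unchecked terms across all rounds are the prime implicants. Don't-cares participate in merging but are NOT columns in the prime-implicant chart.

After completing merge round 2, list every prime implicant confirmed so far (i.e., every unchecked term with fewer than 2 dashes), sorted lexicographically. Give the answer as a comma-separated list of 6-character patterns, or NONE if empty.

[col 0] 000101*, 000110*, 000111*, 001000*, 001010*, 001011*, 001110*, 001111*, 010000*, 010011*, 010100*, 010111*, 011000*, 011001*, 011110*, 011111*, 100000*, 100010*, 100011*, 100100*, 100101*, 100110*, 101000*, 101010*, 101011*, 101101*, 101110*, 101111*, 110010*, 110101*, 110110*, 111000*, 111011*, 111100*
[col 1] -00101, -00110*, -01000*, -01010*, -01011*, -01110*, -01111*, -11000*, 0-0111*, 0-1000*, 0-1110*, 0-1111*, 00-110*, 00-111*, 0001-1, 00011-*, 001-10*, 001-11*, 0010-0*, 00101-*, 00111-*, 01-000, 01-111*, 010-00, 010-11, 01100-, 01111-*, 1-0010*, 1-0101, 1-0110*, 1-1000*, 1-1011, 10-000*, 10-010*, 10-011*, 10-101, 10-110*, 100-00*, 100-10*, 1000-0*, 10001-*, 1001-0*, 10010-, 101-10*, 101-11*, 1010-0*, 10101-*, 1011-1, 10111-*, 110-10*, 111-00
[col 2] --1000, -0-110, -01-10*, -01-11*, -010-0, -0101-*, -0111-*, 0--111, 0-111-, 00-11-, 001-1-*, 1-0-10, 10--10, 10-0-0, 10-01-, 100--0, 101-1-*
[col 3] -01-1-
Prime implicants: --1000, -0-110, -00101, -01-1-, -010-0, 0--111, 0-111-, 00-11-, 0001-1, 01-000, 010-00, 010-11, 01100-, 1-0-10, 1-0101, 1-1011, 10--10, 10-0-0, 10-01-, 10-101, 100--0, 10010-, 1011-1, 111-00

-00101, 0001-1, 01-000, 010-00, 010-11, 01100-, 1-0101, 1-1011, 10-101, 10010-, 1011-1, 111-00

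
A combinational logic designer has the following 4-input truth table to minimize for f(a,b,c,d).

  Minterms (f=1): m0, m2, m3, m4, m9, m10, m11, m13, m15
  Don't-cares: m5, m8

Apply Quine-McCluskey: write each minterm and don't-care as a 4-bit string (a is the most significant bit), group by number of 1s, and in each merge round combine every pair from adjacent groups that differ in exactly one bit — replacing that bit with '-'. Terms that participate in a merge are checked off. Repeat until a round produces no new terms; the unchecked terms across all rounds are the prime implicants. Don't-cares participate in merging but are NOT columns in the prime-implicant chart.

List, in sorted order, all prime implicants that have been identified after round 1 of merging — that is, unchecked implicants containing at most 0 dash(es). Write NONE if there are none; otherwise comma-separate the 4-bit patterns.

NONE

size-2^0 implicants → 0000(✓)  0010(✓)  0011(✓)  0100(✓)  0101(✓)  1000(✓)  1001(✓)  1010(✓)  1011(✓)  1101(✓)  1111(✓)
size-2^1 implicants → -000(✓)  -010(✓)  -011(✓)  -101  0-00  00-0(✓)  001-(✓)  010-  1-01(✓)  1-11(✓)  10-0(✓)  10-1(✓)  100-(✓)  101-(✓)  11-1(✓)
size-2^2 implicants → -0-0  -01-  1--1  10--
Unchecked terms (primes): -0-0, -01-, -101, 0-00, 010-, 1--1, 10--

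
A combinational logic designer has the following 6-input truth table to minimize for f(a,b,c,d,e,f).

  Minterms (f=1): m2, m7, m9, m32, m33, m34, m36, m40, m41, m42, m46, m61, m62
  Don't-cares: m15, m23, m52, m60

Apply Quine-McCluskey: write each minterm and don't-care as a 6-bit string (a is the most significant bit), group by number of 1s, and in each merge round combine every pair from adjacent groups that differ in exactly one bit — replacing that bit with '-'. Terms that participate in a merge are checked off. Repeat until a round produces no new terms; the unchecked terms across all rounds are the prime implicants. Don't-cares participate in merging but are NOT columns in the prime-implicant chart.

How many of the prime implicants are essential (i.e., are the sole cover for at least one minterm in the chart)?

4

size-2^0 implicants → 000010(✓)  000111(✓)  001001(✓)  001111(✓)  010111(✓)  100000(✓)  100001(✓)  100010(✓)  100100(✓)  101000(✓)  101001(✓)  101010(✓)  101110(✓)  110100(✓)  111100(✓)  111101(✓)  111110(✓)
size-2^1 implicants → -00010  -01001  0-0111  00-111  1-0100  1-1110  10-000(✓)  10-001(✓)  10-010(✓)  100-00  1000-0(✓)  10000-(✓)  101-10  1010-0(✓)  10100-(✓)  11-100  1111-0  11110-
size-2^2 implicants → 10-0-0  10-00-
Unchecked terms (primes): -00010, -01001, 0-0111, 00-111, 1-0100, 1-1110, 10-0-0, 10-00-, 100-00, 101-10, 11-100, 1111-0, 11110-
Minterm coverage:
  m2 ⊆ -00010 [E]
  m7 ⊆ 0-0111,00-111
  m9 ⊆ -01001 [E]
  m32 ⊆ 10-0-0,10-00-,100-00
  m33 ⊆ 10-00- [E]
  m34 ⊆ -00010,10-0-0
  m36 ⊆ 1-0100,100-00
  m40 ⊆ 10-0-0,10-00-
  m41 ⊆ -01001,10-00-
  m42 ⊆ 10-0-0,101-10
  m46 ⊆ 1-1110,101-10
  m61 ⊆ 11110- [E]
  m62 ⊆ 1-1110,1111-0
E = {-00010, -01001, 10-00-, 11110-}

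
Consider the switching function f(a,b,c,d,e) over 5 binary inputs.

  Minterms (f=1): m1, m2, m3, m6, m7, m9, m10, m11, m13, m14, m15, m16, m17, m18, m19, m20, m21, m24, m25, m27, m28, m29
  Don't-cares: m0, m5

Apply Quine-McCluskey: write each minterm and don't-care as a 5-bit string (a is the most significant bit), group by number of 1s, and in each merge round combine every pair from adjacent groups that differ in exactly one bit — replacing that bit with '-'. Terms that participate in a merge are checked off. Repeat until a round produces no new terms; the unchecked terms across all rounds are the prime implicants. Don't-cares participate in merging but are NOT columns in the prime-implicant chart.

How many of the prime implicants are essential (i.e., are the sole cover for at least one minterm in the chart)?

4

size-2^0 implicants → 00000(✓)  00001(✓)  00010(✓)  00011(✓)  00101(✓)  00110(✓)  00111(✓)  01001(✓)  01010(✓)  01011(✓)  01101(✓)  01110(✓)  01111(✓)  10000(✓)  10001(✓)  10010(✓)  10011(✓)  10100(✓)  10101(✓)  11000(✓)  11001(✓)  11011(✓)  11100(✓)  11101(✓)
size-2^1 implicants → -0000(✓)  -0001(✓)  -0010(✓)  -0011(✓)  -0101(✓)  -1001(✓)  -1011(✓)  -1101(✓)  0-001(✓)  0-010(✓)  0-011(✓)  0-101(✓)  0-110(✓)  0-111(✓)  00-01(✓)  00-10(✓)  00-11(✓)  000-0(✓)  000-1(✓)  0000-(✓)  0001-(✓)  001-1(✓)  0011-(✓)  01-01(✓)  01-10(✓)  01-11(✓)  010-1(✓)  0101-(✓)  011-1(✓)  0111-(✓)  1-000(✓)  1-001(✓)  1-011(✓)  1-100(✓)  1-101(✓)  10-00(✓)  10-01(✓)  100-0(✓)  100-1(✓)  1000-(✓)  1001-(✓)  1010-(✓)  11-00(✓)  11-01(✓)  110-1(✓)  1100-(✓)  1110-(✓)
size-2^2 implicants → --001(✓)  --011(✓)  --101(✓)  -0-01(✓)  -00-0(✓)  -00-1(✓)  -000-(✓)  -001-(✓)  -1-01(✓)  -10-1(✓)  0--01(✓)  0--10(✓)  0--11(✓)  0-0-1(✓)  0-01-(✓)  0-1-1(✓)  0-11-(✓)  00--1(✓)  00-1-(✓)  000--(✓)  01--1(✓)  01-1-(✓)  1--00(✓)  1--01(✓)  1-0-1(✓)  1-00-(✓)  1-10-(✓)  10-0-(✓)  100--(✓)  11-0-(✓)
size-2^3 implicants → ---01  --0-1  -00--  0---1  0--1-  1--0-
Unchecked terms (primes): ---01, --0-1, -00--, 0---1, 0--1-, 1--0-
Minterm coverage:
  m1 ⊆ ---01,--0-1,-00--,0---1
  m2 ⊆ -00--,0--1-
  m3 ⊆ --0-1,-00--,0---1,0--1-
  m6 ⊆ 0--1- [E]
  m7 ⊆ 0---1,0--1-
  m9 ⊆ ---01,--0-1,0---1
  m10 ⊆ 0--1- [E]
  m11 ⊆ --0-1,0---1,0--1-
  m13 ⊆ ---01,0---1
  m14 ⊆ 0--1- [E]
  m15 ⊆ 0---1,0--1-
  m16 ⊆ -00--,1--0-
  m17 ⊆ ---01,--0-1,-00--,1--0-
  m18 ⊆ -00-- [E]
  m19 ⊆ --0-1,-00--
  m20 ⊆ 1--0- [E]
  m21 ⊆ ---01,1--0-
  m24 ⊆ 1--0- [E]
  m25 ⊆ ---01,--0-1,1--0-
  m27 ⊆ --0-1 [E]
  m28 ⊆ 1--0- [E]
  m29 ⊆ ---01,1--0-
E = {--0-1, -00--, 0--1-, 1--0-}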